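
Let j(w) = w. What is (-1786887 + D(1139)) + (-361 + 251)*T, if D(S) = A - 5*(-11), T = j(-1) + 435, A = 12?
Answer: -1834560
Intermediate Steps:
T = 434 (T = -1 + 435 = 434)
D(S) = 67 (D(S) = 12 - 5*(-11) = 12 + 55 = 67)
(-1786887 + D(1139)) + (-361 + 251)*T = (-1786887 + 67) + (-361 + 251)*434 = -1786820 - 110*434 = -1786820 - 47740 = -1834560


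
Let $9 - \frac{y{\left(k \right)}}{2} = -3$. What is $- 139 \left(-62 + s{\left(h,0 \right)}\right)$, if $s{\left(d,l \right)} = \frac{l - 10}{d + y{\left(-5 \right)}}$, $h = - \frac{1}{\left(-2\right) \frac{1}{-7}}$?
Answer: $\frac{356118}{41} \approx 8685.8$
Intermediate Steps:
$y{\left(k \right)} = 24$ ($y{\left(k \right)} = 18 - -6 = 18 + 6 = 24$)
$h = - \frac{7}{2}$ ($h = - \frac{1}{\left(-2\right) \left(- \frac{1}{7}\right)} = - \frac{1}{\frac{2}{7}} = \left(-1\right) \frac{7}{2} = - \frac{7}{2} \approx -3.5$)
$s{\left(d,l \right)} = \frac{-10 + l}{24 + d}$ ($s{\left(d,l \right)} = \frac{l - 10}{d + 24} = \frac{-10 + l}{24 + d}$)
$- 139 \left(-62 + s{\left(h,0 \right)}\right) = - 139 \left(-62 + \frac{-10 + 0}{24 - \frac{7}{2}}\right) = - 139 \left(-62 + \frac{1}{\frac{41}{2}} \left(-10\right)\right) = - 139 \left(-62 + \frac{2}{41} \left(-10\right)\right) = - 139 \left(-62 - \frac{20}{41}\right) = \left(-139\right) \left(- \frac{2562}{41}\right) = \frac{356118}{41}$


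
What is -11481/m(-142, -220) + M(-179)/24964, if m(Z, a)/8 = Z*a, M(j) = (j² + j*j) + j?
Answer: 3921006519/1559750720 ≈ 2.5139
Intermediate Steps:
M(j) = j + 2*j² (M(j) = (j² + j²) + j = 2*j² + j = j + 2*j²)
m(Z, a) = 8*Z*a (m(Z, a) = 8*(Z*a) = 8*Z*a)
-11481/m(-142, -220) + M(-179)/24964 = -11481/(8*(-142)*(-220)) - 179*(1 + 2*(-179))/24964 = -11481/249920 - 179*(1 - 358)*(1/24964) = -11481*1/249920 - 179*(-357)*(1/24964) = -11481/249920 + 63903*(1/24964) = -11481/249920 + 63903/24964 = 3921006519/1559750720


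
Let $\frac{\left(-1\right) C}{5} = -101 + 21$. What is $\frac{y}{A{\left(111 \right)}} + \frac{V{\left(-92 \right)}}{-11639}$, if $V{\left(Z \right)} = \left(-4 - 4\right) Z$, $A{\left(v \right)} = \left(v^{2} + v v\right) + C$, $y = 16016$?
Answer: $\frac{83989656}{145731919} \approx 0.57633$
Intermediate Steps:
$C = 400$ ($C = - 5 \left(-101 + 21\right) = \left(-5\right) \left(-80\right) = 400$)
$A{\left(v \right)} = 400 + 2 v^{2}$ ($A{\left(v \right)} = \left(v^{2} + v v\right) + 400 = \left(v^{2} + v^{2}\right) + 400 = 2 v^{2} + 400 = 400 + 2 v^{2}$)
$V{\left(Z \right)} = - 8 Z$
$\frac{y}{A{\left(111 \right)}} + \frac{V{\left(-92 \right)}}{-11639} = \frac{16016}{400 + 2 \cdot 111^{2}} + \frac{\left(-8\right) \left(-92\right)}{-11639} = \frac{16016}{400 + 2 \cdot 12321} + 736 \left(- \frac{1}{11639}\right) = \frac{16016}{400 + 24642} - \frac{736}{11639} = \frac{16016}{25042} - \frac{736}{11639} = 16016 \cdot \frac{1}{25042} - \frac{736}{11639} = \frac{8008}{12521} - \frac{736}{11639} = \frac{83989656}{145731919}$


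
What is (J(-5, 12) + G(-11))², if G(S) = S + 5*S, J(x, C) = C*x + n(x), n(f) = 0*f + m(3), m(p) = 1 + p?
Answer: 14884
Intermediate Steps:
n(f) = 4 (n(f) = 0*f + (1 + 3) = 0 + 4 = 4)
J(x, C) = 4 + C*x (J(x, C) = C*x + 4 = 4 + C*x)
G(S) = 6*S
(J(-5, 12) + G(-11))² = ((4 + 12*(-5)) + 6*(-11))² = ((4 - 60) - 66)² = (-56 - 66)² = (-122)² = 14884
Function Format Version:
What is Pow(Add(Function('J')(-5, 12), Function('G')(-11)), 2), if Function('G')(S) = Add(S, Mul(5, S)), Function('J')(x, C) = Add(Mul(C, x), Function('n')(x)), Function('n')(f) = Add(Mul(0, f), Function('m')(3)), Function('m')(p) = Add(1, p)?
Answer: 14884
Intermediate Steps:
Function('n')(f) = 4 (Function('n')(f) = Add(Mul(0, f), Add(1, 3)) = Add(0, 4) = 4)
Function('J')(x, C) = Add(4, Mul(C, x)) (Function('J')(x, C) = Add(Mul(C, x), 4) = Add(4, Mul(C, x)))
Function('G')(S) = Mul(6, S)
Pow(Add(Function('J')(-5, 12), Function('G')(-11)), 2) = Pow(Add(Add(4, Mul(12, -5)), Mul(6, -11)), 2) = Pow(Add(Add(4, -60), -66), 2) = Pow(Add(-56, -66), 2) = Pow(-122, 2) = 14884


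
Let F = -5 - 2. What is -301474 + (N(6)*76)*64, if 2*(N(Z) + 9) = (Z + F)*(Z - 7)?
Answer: -342818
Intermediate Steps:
F = -7
N(Z) = -9 + (-7 + Z)²/2 (N(Z) = -9 + ((Z - 7)*(Z - 7))/2 = -9 + ((-7 + Z)*(-7 + Z))/2 = -9 + (-7 + Z)²/2)
-301474 + (N(6)*76)*64 = -301474 + ((31/2 + (½)*6² - 7*6)*76)*64 = -301474 + ((31/2 + (½)*36 - 42)*76)*64 = -301474 + ((31/2 + 18 - 42)*76)*64 = -301474 - 17/2*76*64 = -301474 - 646*64 = -301474 - 41344 = -342818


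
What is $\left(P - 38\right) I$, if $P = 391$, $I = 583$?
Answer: $205799$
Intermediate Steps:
$\left(P - 38\right) I = \left(391 - 38\right) 583 = 353 \cdot 583 = 205799$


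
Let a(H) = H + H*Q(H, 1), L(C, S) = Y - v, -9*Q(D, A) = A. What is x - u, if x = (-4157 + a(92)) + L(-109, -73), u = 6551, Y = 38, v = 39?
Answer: -95645/9 ≈ -10627.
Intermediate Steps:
Q(D, A) = -A/9
L(C, S) = -1 (L(C, S) = 38 - 1*39 = 38 - 39 = -1)
a(H) = 8*H/9 (a(H) = H + H*(-⅑*1) = H + H*(-⅑) = H - H/9 = 8*H/9)
x = -36686/9 (x = (-4157 + (8/9)*92) - 1 = (-4157 + 736/9) - 1 = -36677/9 - 1 = -36686/9 ≈ -4076.2)
x - u = -36686/9 - 1*6551 = -36686/9 - 6551 = -95645/9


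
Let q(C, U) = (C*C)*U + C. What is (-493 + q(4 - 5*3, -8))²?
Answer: 2166784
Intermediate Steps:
q(C, U) = C + U*C² (q(C, U) = C²*U + C = U*C² + C = C + U*C²)
(-493 + q(4 - 5*3, -8))² = (-493 + (4 - 5*3)*(1 + (4 - 5*3)*(-8)))² = (-493 + (4 - 15)*(1 + (4 - 15)*(-8)))² = (-493 - 11*(1 - 11*(-8)))² = (-493 - 11*(1 + 88))² = (-493 - 11*89)² = (-493 - 979)² = (-1472)² = 2166784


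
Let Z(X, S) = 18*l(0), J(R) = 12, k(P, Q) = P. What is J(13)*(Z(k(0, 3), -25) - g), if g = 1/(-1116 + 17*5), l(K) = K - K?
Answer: 12/1031 ≈ 0.011639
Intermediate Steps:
l(K) = 0
Z(X, S) = 0 (Z(X, S) = 18*0 = 0)
g = -1/1031 (g = 1/(-1116 + 85) = 1/(-1031) = -1/1031 ≈ -0.00096993)
J(13)*(Z(k(0, 3), -25) - g) = 12*(0 - 1*(-1/1031)) = 12*(0 + 1/1031) = 12*(1/1031) = 12/1031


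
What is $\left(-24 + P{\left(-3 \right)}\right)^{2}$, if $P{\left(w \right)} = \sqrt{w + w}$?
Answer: $\left(24 - i \sqrt{6}\right)^{2} \approx 570.0 - 117.58 i$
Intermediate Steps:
$P{\left(w \right)} = \sqrt{2} \sqrt{w}$ ($P{\left(w \right)} = \sqrt{2 w} = \sqrt{2} \sqrt{w}$)
$\left(-24 + P{\left(-3 \right)}\right)^{2} = \left(-24 + \sqrt{2} \sqrt{-3}\right)^{2} = \left(-24 + \sqrt{2} i \sqrt{3}\right)^{2} = \left(-24 + i \sqrt{6}\right)^{2}$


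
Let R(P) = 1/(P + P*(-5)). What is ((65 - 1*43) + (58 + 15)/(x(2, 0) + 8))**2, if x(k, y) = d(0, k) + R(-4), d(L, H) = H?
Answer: 22184100/25921 ≈ 855.83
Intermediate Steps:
R(P) = -1/(4*P) (R(P) = 1/(P - 5*P) = 1/(-4*P) = -1/(4*P))
x(k, y) = 1/16 + k (x(k, y) = k - 1/4/(-4) = k - 1/4*(-1/4) = k + 1/16 = 1/16 + k)
((65 - 1*43) + (58 + 15)/(x(2, 0) + 8))**2 = ((65 - 1*43) + (58 + 15)/((1/16 + 2) + 8))**2 = ((65 - 43) + 73/(33/16 + 8))**2 = (22 + 73/(161/16))**2 = (22 + 73*(16/161))**2 = (22 + 1168/161)**2 = (4710/161)**2 = 22184100/25921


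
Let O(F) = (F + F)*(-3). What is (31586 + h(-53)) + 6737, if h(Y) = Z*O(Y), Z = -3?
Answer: 37369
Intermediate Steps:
O(F) = -6*F (O(F) = (2*F)*(-3) = -6*F)
h(Y) = 18*Y (h(Y) = -(-18)*Y = 18*Y)
(31586 + h(-53)) + 6737 = (31586 + 18*(-53)) + 6737 = (31586 - 954) + 6737 = 30632 + 6737 = 37369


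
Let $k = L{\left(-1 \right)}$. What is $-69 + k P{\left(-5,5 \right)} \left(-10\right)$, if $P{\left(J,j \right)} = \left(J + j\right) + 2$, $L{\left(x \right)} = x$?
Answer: $-49$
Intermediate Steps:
$k = -1$
$P{\left(J,j \right)} = 2 + J + j$
$-69 + k P{\left(-5,5 \right)} \left(-10\right) = -69 + - (2 - 5 + 5) \left(-10\right) = -69 + \left(-1\right) 2 \left(-10\right) = -69 - -20 = -69 + 20 = -49$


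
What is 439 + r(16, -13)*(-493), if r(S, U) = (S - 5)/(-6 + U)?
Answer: 13764/19 ≈ 724.42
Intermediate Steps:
r(S, U) = (-5 + S)/(-6 + U)
439 + r(16, -13)*(-493) = 439 + ((-5 + 16)/(-6 - 13))*(-493) = 439 + (11/(-19))*(-493) = 439 - 1/19*11*(-493) = 439 - 11/19*(-493) = 439 + 5423/19 = 13764/19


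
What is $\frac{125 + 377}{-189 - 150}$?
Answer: $- \frac{502}{339} \approx -1.4808$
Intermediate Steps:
$\frac{125 + 377}{-189 - 150} = \frac{502}{-189 + \left(\left(-89 + 109\right) - 170\right)} = \frac{502}{-189 + \left(20 - 170\right)} = \frac{502}{-189 - 150} = \frac{502}{-339} = 502 \left(- \frac{1}{339}\right) = - \frac{502}{339}$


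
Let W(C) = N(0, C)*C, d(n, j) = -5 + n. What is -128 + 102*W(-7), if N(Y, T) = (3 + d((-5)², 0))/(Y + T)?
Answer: 2218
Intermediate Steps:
N(Y, T) = 23/(T + Y) (N(Y, T) = (3 + (-5 + (-5)²))/(Y + T) = (3 + (-5 + 25))/(T + Y) = (3 + 20)/(T + Y) = 23/(T + Y))
W(C) = 23 (W(C) = (23/(C + 0))*C = (23/C)*C = 23)
-128 + 102*W(-7) = -128 + 102*23 = -128 + 2346 = 2218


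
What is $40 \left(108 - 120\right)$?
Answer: $-480$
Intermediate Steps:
$40 \left(108 - 120\right) = 40 \left(-12\right) = -480$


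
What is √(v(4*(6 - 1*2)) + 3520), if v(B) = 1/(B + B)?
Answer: √225282/8 ≈ 59.330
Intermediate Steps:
v(B) = 1/(2*B)
√(v(4*(6 - 1*2)) + 3520) = √(1/(2*((4*(6 - 1*2)))) + 3520) = √(1/(2*((4*(6 - 2)))) + 3520) = √(1/(2*((4*4))) + 3520) = √((½)/16 + 3520) = √((½)*(1/16) + 3520) = √(1/32 + 3520) = √(112641/32) = √225282/8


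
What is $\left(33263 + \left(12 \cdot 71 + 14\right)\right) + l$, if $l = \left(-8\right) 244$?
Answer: $32177$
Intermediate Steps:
$l = -1952$
$\left(33263 + \left(12 \cdot 71 + 14\right)\right) + l = \left(33263 + \left(12 \cdot 71 + 14\right)\right) - 1952 = \left(33263 + \left(852 + 14\right)\right) - 1952 = \left(33263 + 866\right) - 1952 = 34129 - 1952 = 32177$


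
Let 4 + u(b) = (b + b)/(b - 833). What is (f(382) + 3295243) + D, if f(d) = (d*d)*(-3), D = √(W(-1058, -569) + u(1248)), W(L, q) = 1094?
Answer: 2857471 + √188761090/415 ≈ 2.8575e+6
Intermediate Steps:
u(b) = -4 + 2*b/(-833 + b) (u(b) = -4 + (b + b)/(b - 833) = -4 + (2*b)/(-833 + b) = -4 + 2*b/(-833 + b))
D = √188761090/415 (D = √(1094 + 2*(1666 - 1*1248)/(-833 + 1248)) = √(1094 + 2*(1666 - 1248)/415) = √(1094 + 2*(1/415)*418) = √(1094 + 836/415) = √(454846/415) = √188761090/415 ≈ 33.106)
f(d) = -3*d² (f(d) = d²*(-3) = -3*d²)
(f(382) + 3295243) + D = (-3*382² + 3295243) + √188761090/415 = (-3*145924 + 3295243) + √188761090/415 = (-437772 + 3295243) + √188761090/415 = 2857471 + √188761090/415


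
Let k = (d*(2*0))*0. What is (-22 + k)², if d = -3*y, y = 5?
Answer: 484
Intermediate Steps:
d = -15 (d = -3*5 = -15)
k = 0 (k = -30*0*0 = -15*0*0 = 0*0 = 0)
(-22 + k)² = (-22 + 0)² = (-22)² = 484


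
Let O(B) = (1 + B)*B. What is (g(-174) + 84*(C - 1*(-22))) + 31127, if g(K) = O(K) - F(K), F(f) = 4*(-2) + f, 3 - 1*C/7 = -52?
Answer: 95599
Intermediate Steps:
C = 385 (C = 21 - 7*(-52) = 21 + 364 = 385)
F(f) = -8 + f
O(B) = B*(1 + B)
g(K) = 8 - K + K*(1 + K) (g(K) = K*(1 + K) - (-8 + K) = K*(1 + K) + (8 - K) = 8 - K + K*(1 + K))
(g(-174) + 84*(C - 1*(-22))) + 31127 = ((8 + (-174)²) + 84*(385 - 1*(-22))) + 31127 = ((8 + 30276) + 84*(385 + 22)) + 31127 = (30284 + 84*407) + 31127 = (30284 + 34188) + 31127 = 64472 + 31127 = 95599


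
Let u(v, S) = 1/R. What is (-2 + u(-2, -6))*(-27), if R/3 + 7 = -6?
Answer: 711/13 ≈ 54.692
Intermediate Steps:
R = -39 (R = -21 + 3*(-6) = -21 - 18 = -39)
u(v, S) = -1/39 (u(v, S) = 1/(-39) = -1/39)
(-2 + u(-2, -6))*(-27) = (-2 - 1/39)*(-27) = -79/39*(-27) = 711/13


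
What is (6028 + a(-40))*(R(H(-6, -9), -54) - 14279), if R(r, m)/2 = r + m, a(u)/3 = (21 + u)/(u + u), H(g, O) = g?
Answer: -6944594503/80 ≈ -8.6807e+7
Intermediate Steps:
a(u) = 3*(21 + u)/(2*u) (a(u) = 3*((21 + u)/(u + u)) = 3*((21 + u)/((2*u))) = 3*((21 + u)*(1/(2*u))) = 3*((21 + u)/(2*u)) = 3*(21 + u)/(2*u))
R(r, m) = 2*m + 2*r (R(r, m) = 2*(r + m) = 2*(m + r) = 2*m + 2*r)
(6028 + a(-40))*(R(H(-6, -9), -54) - 14279) = (6028 + (3/2)*(21 - 40)/(-40))*((2*(-54) + 2*(-6)) - 14279) = (6028 + (3/2)*(-1/40)*(-19))*((-108 - 12) - 14279) = (6028 + 57/80)*(-120 - 14279) = (482297/80)*(-14399) = -6944594503/80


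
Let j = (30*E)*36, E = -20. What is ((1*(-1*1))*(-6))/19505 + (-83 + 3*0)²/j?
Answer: -26848069/84261600 ≈ -0.31863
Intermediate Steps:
j = -21600 (j = (30*(-20))*36 = -600*36 = -21600)
((1*(-1*1))*(-6))/19505 + (-83 + 3*0)²/j = ((1*(-1*1))*(-6))/19505 + (-83 + 3*0)²/(-21600) = ((1*(-1))*(-6))*(1/19505) + (-83 + 0)²*(-1/21600) = -1*(-6)*(1/19505) + (-83)²*(-1/21600) = 6*(1/19505) + 6889*(-1/21600) = 6/19505 - 6889/21600 = -26848069/84261600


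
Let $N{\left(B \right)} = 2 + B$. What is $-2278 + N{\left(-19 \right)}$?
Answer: $-2295$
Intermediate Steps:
$-2278 + N{\left(-19 \right)} = -2278 + \left(2 - 19\right) = -2278 - 17 = -2295$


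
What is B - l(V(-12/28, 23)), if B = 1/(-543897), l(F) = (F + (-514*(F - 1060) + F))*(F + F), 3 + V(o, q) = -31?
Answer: 20794740031007/543897 ≈ 3.8233e+7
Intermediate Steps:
V(o, q) = -34 (V(o, q) = -3 - 31 = -34)
l(F) = 2*F*(544840 - 512*F) (l(F) = (F + (-514*(-1060 + F) + F))*(2*F) = (F + ((544840 - 514*F) + F))*(2*F) = (F + (544840 - 513*F))*(2*F) = (544840 - 512*F)*(2*F) = 2*F*(544840 - 512*F))
B = -1/543897 ≈ -1.8386e-6
B - l(V(-12/28, 23)) = -1/543897 - 16*(-34)*(68105 - 64*(-34)) = -1/543897 - 16*(-34)*(68105 + 2176) = -1/543897 - 16*(-34)*70281 = -1/543897 - 1*(-38232864) = -1/543897 + 38232864 = 20794740031007/543897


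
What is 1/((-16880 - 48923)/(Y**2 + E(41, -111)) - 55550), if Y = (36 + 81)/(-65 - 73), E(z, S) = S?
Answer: -233355/12823631102 ≈ -1.8197e-5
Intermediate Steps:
Y = -39/46 (Y = 117/(-138) = 117*(-1/138) = -39/46 ≈ -0.84783)
1/((-16880 - 48923)/(Y**2 + E(41, -111)) - 55550) = 1/((-16880 - 48923)/((-39/46)**2 - 111) - 55550) = 1/(-65803/(1521/2116 - 111) - 55550) = 1/(-65803/(-233355/2116) - 55550) = 1/(-65803*(-2116/233355) - 55550) = 1/(139239148/233355 - 55550) = 1/(-12823631102/233355) = -233355/12823631102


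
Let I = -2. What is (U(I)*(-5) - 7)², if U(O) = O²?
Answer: 729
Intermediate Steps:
(U(I)*(-5) - 7)² = ((-2)²*(-5) - 7)² = (4*(-5) - 7)² = (-20 - 7)² = (-27)² = 729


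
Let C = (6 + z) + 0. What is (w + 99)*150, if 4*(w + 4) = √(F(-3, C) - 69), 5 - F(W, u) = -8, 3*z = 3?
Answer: 14250 + 75*I*√14 ≈ 14250.0 + 280.62*I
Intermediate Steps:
z = 1 (z = (⅓)*3 = 1)
C = 7 (C = (6 + 1) + 0 = 7 + 0 = 7)
F(W, u) = 13 (F(W, u) = 5 - 1*(-8) = 5 + 8 = 13)
w = -4 + I*√14/2 (w = -4 + √(13 - 69)/4 = -4 + √(-56)/4 = -4 + (2*I*√14)/4 = -4 + I*√14/2 ≈ -4.0 + 1.8708*I)
(w + 99)*150 = ((-4 + I*√14/2) + 99)*150 = (95 + I*√14/2)*150 = 14250 + 75*I*√14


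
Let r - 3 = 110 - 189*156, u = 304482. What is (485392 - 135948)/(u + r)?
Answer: 349444/275111 ≈ 1.2702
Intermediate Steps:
r = -29371 (r = 3 + (110 - 189*156) = 3 + (110 - 29484) = 3 - 29374 = -29371)
(485392 - 135948)/(u + r) = (485392 - 135948)/(304482 - 29371) = 349444/275111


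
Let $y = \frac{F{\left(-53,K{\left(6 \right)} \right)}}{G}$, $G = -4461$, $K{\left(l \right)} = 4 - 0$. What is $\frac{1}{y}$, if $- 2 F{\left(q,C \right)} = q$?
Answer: $- \frac{8922}{53} \approx -168.34$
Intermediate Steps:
$K{\left(l \right)} = 4$ ($K{\left(l \right)} = 4 + 0 = 4$)
$F{\left(q,C \right)} = - \frac{q}{2}$
$y = - \frac{53}{8922}$ ($y = \frac{\left(- \frac{1}{2}\right) \left(-53\right)}{-4461} = \frac{53}{2} \left(- \frac{1}{4461}\right) = - \frac{53}{8922} \approx -0.0059404$)
$\frac{1}{y} = \frac{1}{- \frac{53}{8922}} = - \frac{8922}{53}$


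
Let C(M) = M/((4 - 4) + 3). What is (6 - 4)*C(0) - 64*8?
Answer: -512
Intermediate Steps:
C(M) = M/3 (C(M) = M/(0 + 3) = M/3)
(6 - 4)*C(0) - 64*8 = (6 - 4)*((⅓)*0) - 64*8 = 2*0 - 1*512 = 0 - 512 = -512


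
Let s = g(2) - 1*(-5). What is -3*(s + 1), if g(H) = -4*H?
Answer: 6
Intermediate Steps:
s = -3 (s = -4*2 - 1*(-5) = -8 + 5 = -3)
-3*(s + 1) = -3*(-3 + 1) = -3*(-2) = 6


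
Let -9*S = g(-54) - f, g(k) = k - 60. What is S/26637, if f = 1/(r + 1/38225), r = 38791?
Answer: 169037639489/355472730384408 ≈ 0.00047553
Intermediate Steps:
g(k) = -60 + k
f = 38225/1482785976 (f = 1/(38791 + 1/38225) = 1/(1482785976/38225) = 38225/1482785976 ≈ 2.5779e-5)
S = 169037639489/13345073784 (S = -((-60 - 54) - 1*38225/1482785976)/9 = -(-114 - 38225/1482785976)/9 = -⅑*(-169037639489/1482785976) = 169037639489/13345073784 ≈ 12.667)
S/26637 = (169037639489/13345073784)/26637 = (169037639489/13345073784)*(1/26637) = 169037639489/355472730384408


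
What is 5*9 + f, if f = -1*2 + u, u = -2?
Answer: 41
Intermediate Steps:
f = -4 (f = -1*2 - 2 = -2 - 2 = -4)
5*9 + f = 5*9 - 4 = 45 - 4 = 41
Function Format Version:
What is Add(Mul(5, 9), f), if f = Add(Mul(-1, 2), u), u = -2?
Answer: 41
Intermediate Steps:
f = -4 (f = Add(Mul(-1, 2), -2) = Add(-2, -2) = -4)
Add(Mul(5, 9), f) = Add(Mul(5, 9), -4) = Add(45, -4) = 41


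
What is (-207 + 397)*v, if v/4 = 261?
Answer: 198360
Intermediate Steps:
v = 1044 (v = 4*261 = 1044)
(-207 + 397)*v = (-207 + 397)*1044 = 190*1044 = 198360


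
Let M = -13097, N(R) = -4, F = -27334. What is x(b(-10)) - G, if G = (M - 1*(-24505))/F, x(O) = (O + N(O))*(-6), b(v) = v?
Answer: 1153732/13667 ≈ 84.417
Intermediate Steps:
x(O) = 24 - 6*O (x(O) = (O - 4)*(-6) = (-4 + O)*(-6) = 24 - 6*O)
G = -5704/13667 (G = (-13097 - 1*(-24505))/(-27334) = (-13097 + 24505)*(-1/27334) = 11408*(-1/27334) = -5704/13667 ≈ -0.41736)
x(b(-10)) - G = (24 - 6*(-10)) - 1*(-5704/13667) = (24 + 60) + 5704/13667 = 84 + 5704/13667 = 1153732/13667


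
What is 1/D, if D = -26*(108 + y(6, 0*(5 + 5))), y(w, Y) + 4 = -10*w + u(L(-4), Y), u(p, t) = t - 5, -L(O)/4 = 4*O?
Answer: -1/1014 ≈ -0.00098619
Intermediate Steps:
L(O) = -16*O
u(p, t) = -5 + t
y(w, Y) = -9 + Y - 10*w (y(w, Y) = -4 + (-10*w + (-5 + Y)) = -4 + (-5 + Y - 10*w) = -9 + Y - 10*w)
D = -1014 (D = -26*(108 + (-9 + 0*(5 + 5) - 10*6)) = -26*(108 + (-9 + 0*10 - 60)) = -26*(108 + (-9 + 0 - 60)) = -26*(108 - 69) = -26*39 = -1014)
1/D = 1/(-1014) = -1/1014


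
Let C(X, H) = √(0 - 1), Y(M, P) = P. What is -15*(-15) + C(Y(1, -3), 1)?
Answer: 225 + I ≈ 225.0 + 1.0*I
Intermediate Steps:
C(X, H) = I (C(X, H) = √(-1) = I)
-15*(-15) + C(Y(1, -3), 1) = -15*(-15) + I = 225 + I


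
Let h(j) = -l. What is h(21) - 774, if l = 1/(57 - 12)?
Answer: -34831/45 ≈ -774.02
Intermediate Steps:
l = 1/45 ≈ 0.022222
h(j) = -1/45 (h(j) = -1*1/45 = -1/45)
h(21) - 774 = -1/45 - 774 = -34831/45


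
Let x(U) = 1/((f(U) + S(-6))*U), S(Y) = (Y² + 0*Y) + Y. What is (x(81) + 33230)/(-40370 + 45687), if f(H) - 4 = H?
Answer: 309537451/49527855 ≈ 6.2498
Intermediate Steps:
S(Y) = Y + Y² (S(Y) = (Y² + 0) + Y = Y² + Y = Y + Y²)
f(H) = 4 + H
x(U) = 1/(U*(34 + U)) (x(U) = 1/(((4 + U) - 6*(1 - 6))*U) = 1/(((4 + U) - 6*(-5))*U) = 1/(((4 + U) + 30)*U) = 1/((34 + U)*U) = 1/(U*(34 + U)))
(x(81) + 33230)/(-40370 + 45687) = (1/(81*(34 + 81)) + 33230)/(-40370 + 45687) = ((1/81)/115 + 33230)/5317 = ((1/81)*(1/115) + 33230)*(1/5317) = (1/9315 + 33230)*(1/5317) = (309537451/9315)*(1/5317) = 309537451/49527855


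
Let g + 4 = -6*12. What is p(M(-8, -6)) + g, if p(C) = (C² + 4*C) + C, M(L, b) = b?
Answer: -70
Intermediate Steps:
p(C) = C² + 5*C
g = -76 (g = -4 - 6*12 = -4 - 72 = -76)
p(M(-8, -6)) + g = -6*(5 - 6) - 76 = -6*(-1) - 76 = 6 - 76 = -70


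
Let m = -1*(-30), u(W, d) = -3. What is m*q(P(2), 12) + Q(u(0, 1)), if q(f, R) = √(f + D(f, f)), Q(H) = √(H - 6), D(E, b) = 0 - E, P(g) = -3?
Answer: 3*I ≈ 3.0*I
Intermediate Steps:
D(E, b) = -E
Q(H) = √(-6 + H)
q(f, R) = 0 (q(f, R) = √(f - f) = √0 = 0)
m = 30
m*q(P(2), 12) + Q(u(0, 1)) = 30*0 + √(-6 - 3) = 0 + √(-9) = 0 + 3*I = 3*I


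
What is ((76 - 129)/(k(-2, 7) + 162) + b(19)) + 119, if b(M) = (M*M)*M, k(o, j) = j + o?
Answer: 1165273/167 ≈ 6977.7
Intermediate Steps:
b(M) = M³ (b(M) = M²*M = M³)
((76 - 129)/(k(-2, 7) + 162) + b(19)) + 119 = ((76 - 129)/((7 - 2) + 162) + 19³) + 119 = (-53/(5 + 162) + 6859) + 119 = (-53/167 + 6859) + 119 = 1145400/167 + 119 = 1165273/167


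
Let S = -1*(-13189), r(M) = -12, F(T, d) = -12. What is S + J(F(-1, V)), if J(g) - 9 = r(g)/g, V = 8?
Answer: 13199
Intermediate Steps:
S = 13189
J(g) = 9 - 12/g
S + J(F(-1, V)) = 13189 + (9 - 12/(-12)) = 13189 + (9 - 12*(-1/12)) = 13189 + (9 + 1) = 13189 + 10 = 13199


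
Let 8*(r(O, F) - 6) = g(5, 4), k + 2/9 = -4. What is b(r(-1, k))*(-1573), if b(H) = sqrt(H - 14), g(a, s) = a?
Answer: -1573*I*sqrt(118)/4 ≈ -4271.8*I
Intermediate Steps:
k = -38/9 (k = -2/9 - 4 = -38/9 ≈ -4.2222)
r(O, F) = 53/8 (r(O, F) = 6 + (1/8)*5 = 6 + 5/8 = 53/8)
b(H) = sqrt(-14 + H)
b(r(-1, k))*(-1573) = sqrt(-14 + 53/8)*(-1573) = sqrt(-59/8)*(-1573) = (I*sqrt(118)/4)*(-1573) = -1573*I*sqrt(118)/4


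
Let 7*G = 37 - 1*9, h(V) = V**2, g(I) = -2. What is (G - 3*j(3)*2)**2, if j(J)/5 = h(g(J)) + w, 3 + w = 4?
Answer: 21316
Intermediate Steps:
w = 1 (w = -3 + 4 = 1)
j(J) = 25 (j(J) = 5*((-2)**2 + 1) = 5*(4 + 1) = 5*5 = 25)
G = 4 (G = (37 - 1*9)/7 = (37 - 9)/7 = (1/7)*28 = 4)
(G - 3*j(3)*2)**2 = (4 - 3*25*2)**2 = (4 - 75*2)**2 = (4 - 150)**2 = (-146)**2 = 21316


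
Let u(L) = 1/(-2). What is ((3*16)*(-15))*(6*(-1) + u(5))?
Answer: 4680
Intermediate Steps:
u(L) = -½
((3*16)*(-15))*(6*(-1) + u(5)) = ((3*16)*(-15))*(6*(-1) - ½) = (48*(-15))*(-6 - ½) = -720*(-13/2) = 4680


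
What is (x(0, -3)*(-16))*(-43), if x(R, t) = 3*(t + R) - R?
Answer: -6192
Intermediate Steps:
x(R, t) = 2*R + 3*t (x(R, t) = 3*(R + t) - R = (3*R + 3*t) - R = 2*R + 3*t)
(x(0, -3)*(-16))*(-43) = ((2*0 + 3*(-3))*(-16))*(-43) = ((0 - 9)*(-16))*(-43) = -9*(-16)*(-43) = 144*(-43) = -6192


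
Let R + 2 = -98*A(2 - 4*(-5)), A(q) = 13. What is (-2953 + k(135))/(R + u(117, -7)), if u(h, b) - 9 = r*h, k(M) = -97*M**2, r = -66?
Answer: 1770778/8989 ≈ 196.99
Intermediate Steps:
u(h, b) = 9 - 66*h
R = -1276 (R = -2 - 98*13 = -2 - 1274 = -1276)
(-2953 + k(135))/(R + u(117, -7)) = (-2953 - 97*135**2)/(-1276 + (9 - 66*117)) = (-2953 - 97*18225)/(-1276 + (9 - 7722)) = (-2953 - 1767825)/(-1276 - 7713) = -1770778/(-8989) = -1770778*(-1/8989) = 1770778/8989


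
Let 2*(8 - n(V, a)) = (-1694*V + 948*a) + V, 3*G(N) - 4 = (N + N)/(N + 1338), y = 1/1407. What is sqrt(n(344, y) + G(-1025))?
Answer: 2*sqrt(1568808506471465)/146797 ≈ 539.63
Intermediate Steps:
y = 1/1407 ≈ 0.00071073
G(N) = 4/3 + 2*N/(3*(1338 + N)) (G(N) = 4/3 + ((N + N)/(N + 1338))/3 = 4/3 + ((2*N)/(1338 + N))/3 = 4/3 + (2*N/(1338 + N))/3 = 4/3 + 2*N/(3*(1338 + N)))
n(V, a) = 8 - 474*a + 1693*V/2 (n(V, a) = 8 - ((-1694*V + 948*a) + V)/2 = 8 - (-1693*V + 948*a)/2 = 8 + (-474*a + 1693*V/2) = 8 - 474*a + 1693*V/2)
sqrt(n(344, y) + G(-1025)) = sqrt((8 - 474*1/1407 + (1693/2)*344) + 2*(892 - 1025)/(1338 - 1025)) = sqrt((8 - 158/469 + 291196) + 2*(-133)/313) = sqrt(136574518/469 + 2*(1/313)*(-133)) = sqrt(136574518/469 - 266/313) = sqrt(42747699380/146797) = 2*sqrt(1568808506471465)/146797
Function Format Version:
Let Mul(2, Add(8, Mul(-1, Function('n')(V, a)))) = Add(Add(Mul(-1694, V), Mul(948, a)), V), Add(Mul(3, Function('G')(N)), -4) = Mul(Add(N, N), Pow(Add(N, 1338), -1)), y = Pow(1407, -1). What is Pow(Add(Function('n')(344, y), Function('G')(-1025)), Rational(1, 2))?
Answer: Mul(Rational(2, 146797), Pow(1568808506471465, Rational(1, 2))) ≈ 539.63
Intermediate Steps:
y = Rational(1, 1407) ≈ 0.00071073
Function('G')(N) = Add(Rational(4, 3), Mul(Rational(2, 3), N, Pow(Add(1338, N), -1))) (Function('G')(N) = Add(Rational(4, 3), Mul(Rational(1, 3), Mul(Add(N, N), Pow(Add(N, 1338), -1)))) = Add(Rational(4, 3), Mul(Rational(1, 3), Mul(Mul(2, N), Pow(Add(1338, N), -1)))) = Add(Rational(4, 3), Mul(Rational(1, 3), Mul(2, N, Pow(Add(1338, N), -1)))) = Add(Rational(4, 3), Mul(Rational(2, 3), N, Pow(Add(1338, N), -1))))
Function('n')(V, a) = Add(8, Mul(-474, a), Mul(Rational(1693, 2), V)) (Function('n')(V, a) = Add(8, Mul(Rational(-1, 2), Add(Add(Mul(-1694, V), Mul(948, a)), V))) = Add(8, Mul(Rational(-1, 2), Add(Mul(-1693, V), Mul(948, a)))) = Add(8, Add(Mul(-474, a), Mul(Rational(1693, 2), V))) = Add(8, Mul(-474, a), Mul(Rational(1693, 2), V)))
Pow(Add(Function('n')(344, y), Function('G')(-1025)), Rational(1, 2)) = Pow(Add(Add(8, Mul(-474, Rational(1, 1407)), Mul(Rational(1693, 2), 344)), Mul(2, Pow(Add(1338, -1025), -1), Add(892, -1025))), Rational(1, 2)) = Pow(Add(Add(8, Rational(-158, 469), 291196), Mul(2, Pow(313, -1), -133)), Rational(1, 2)) = Pow(Add(Rational(136574518, 469), Mul(2, Rational(1, 313), -133)), Rational(1, 2)) = Pow(Add(Rational(136574518, 469), Rational(-266, 313)), Rational(1, 2)) = Pow(Rational(42747699380, 146797), Rational(1, 2)) = Mul(Rational(2, 146797), Pow(1568808506471465, Rational(1, 2)))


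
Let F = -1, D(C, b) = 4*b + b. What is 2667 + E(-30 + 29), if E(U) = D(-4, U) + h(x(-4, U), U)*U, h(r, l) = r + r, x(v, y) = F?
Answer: 2664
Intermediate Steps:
D(C, b) = 5*b
x(v, y) = -1
h(r, l) = 2*r
E(U) = 3*U (E(U) = 5*U + (2*(-1))*U = 5*U - 2*U = 3*U)
2667 + E(-30 + 29) = 2667 + 3*(-30 + 29) = 2667 + 3*(-1) = 2667 - 3 = 2664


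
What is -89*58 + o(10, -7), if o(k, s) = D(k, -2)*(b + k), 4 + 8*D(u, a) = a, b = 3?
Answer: -20687/4 ≈ -5171.8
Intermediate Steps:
D(u, a) = -½ + a/8
o(k, s) = -9/4 - 3*k/4 (o(k, s) = (-½ + (⅛)*(-2))*(3 + k) = (-½ - ¼)*(3 + k) = -3*(3 + k)/4 = -9/4 - 3*k/4)
-89*58 + o(10, -7) = -89*58 + (-9/4 - ¾*10) = -5162 + (-9/4 - 15/2) = -5162 - 39/4 = -20687/4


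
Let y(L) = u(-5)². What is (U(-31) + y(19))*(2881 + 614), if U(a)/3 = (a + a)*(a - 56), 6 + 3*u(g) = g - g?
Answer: 56570070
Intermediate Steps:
u(g) = -2 (u(g) = -2 + (g - g)/3 = -2 + (⅓)*0 = -2 + 0 = -2)
U(a) = 6*a*(-56 + a) (U(a) = 3*((a + a)*(a - 56)) = 3*((2*a)*(-56 + a)) = 3*(2*a*(-56 + a)) = 6*a*(-56 + a))
y(L) = 4 (y(L) = (-2)² = 4)
(U(-31) + y(19))*(2881 + 614) = (6*(-31)*(-56 - 31) + 4)*(2881 + 614) = (6*(-31)*(-87) + 4)*3495 = (16182 + 4)*3495 = 16186*3495 = 56570070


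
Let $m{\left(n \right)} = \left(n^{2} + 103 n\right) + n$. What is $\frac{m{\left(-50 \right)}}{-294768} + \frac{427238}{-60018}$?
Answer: $- \frac{249551671}{35101956} \approx -7.1093$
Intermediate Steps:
$m{\left(n \right)} = n^{2} + 104 n$
$\frac{m{\left(-50 \right)}}{-294768} + \frac{427238}{-60018} = \frac{\left(-50\right) \left(104 - 50\right)}{-294768} + \frac{427238}{-60018} = \left(-50\right) 54 \left(- \frac{1}{294768}\right) + 427238 \left(- \frac{1}{60018}\right) = \left(-2700\right) \left(- \frac{1}{294768}\right) - \frac{30517}{4287} = \frac{75}{8188} - \frac{30517}{4287} = - \frac{249551671}{35101956}$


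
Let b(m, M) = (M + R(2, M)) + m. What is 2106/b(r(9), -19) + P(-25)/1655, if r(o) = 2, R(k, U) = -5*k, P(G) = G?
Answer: -25823/331 ≈ -78.015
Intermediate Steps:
b(m, M) = -10 + M + m (b(m, M) = (M - 5*2) + m = (M - 10) + m = (-10 + M) + m = -10 + M + m)
2106/b(r(9), -19) + P(-25)/1655 = 2106/(-10 - 19 + 2) - 25/1655 = 2106/(-27) - 25*1/1655 = 2106*(-1/27) - 5/331 = -78 - 5/331 = -25823/331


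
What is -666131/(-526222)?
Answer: 666131/526222 ≈ 1.2659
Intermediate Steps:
-666131/(-526222) = -666131*(-1)/526222 = -1*(-666131/526222) = 666131/526222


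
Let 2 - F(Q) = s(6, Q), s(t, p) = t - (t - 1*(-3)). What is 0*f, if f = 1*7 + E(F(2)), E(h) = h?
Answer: 0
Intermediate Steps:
s(t, p) = -3 (s(t, p) = t - (t + 3) = t - (3 + t) = t + (-3 - t) = -3)
F(Q) = 5 (F(Q) = 2 - 1*(-3) = 2 + 3 = 5)
f = 12 (f = 1*7 + 5 = 7 + 5 = 12)
0*f = 0*12 = 0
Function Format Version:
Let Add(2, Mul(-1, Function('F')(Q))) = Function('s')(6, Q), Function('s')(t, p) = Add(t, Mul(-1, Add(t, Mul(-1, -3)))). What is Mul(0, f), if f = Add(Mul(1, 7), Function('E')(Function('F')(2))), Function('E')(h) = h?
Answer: 0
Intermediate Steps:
Function('s')(t, p) = -3 (Function('s')(t, p) = Add(t, Mul(-1, Add(t, 3))) = Add(t, Mul(-1, Add(3, t))) = Add(t, Add(-3, Mul(-1, t))) = -3)
Function('F')(Q) = 5 (Function('F')(Q) = Add(2, Mul(-1, -3)) = Add(2, 3) = 5)
f = 12 (f = Add(Mul(1, 7), 5) = Add(7, 5) = 12)
Mul(0, f) = Mul(0, 12) = 0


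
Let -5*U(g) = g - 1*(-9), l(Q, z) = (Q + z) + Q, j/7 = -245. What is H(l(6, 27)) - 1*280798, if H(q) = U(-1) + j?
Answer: -1412573/5 ≈ -2.8251e+5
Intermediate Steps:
j = -1715 (j = 7*(-245) = -1715)
l(Q, z) = z + 2*Q
U(g) = -9/5 - g/5 (U(g) = -(g - 1*(-9))/5 = -(g + 9)/5 = -(9 + g)/5 = -9/5 - g/5)
H(q) = -8583/5 (H(q) = (-9/5 - ⅕*(-1)) - 1715 = (-9/5 + ⅕) - 1715 = -8/5 - 1715 = -8583/5)
H(l(6, 27)) - 1*280798 = -8583/5 - 1*280798 = -8583/5 - 280798 = -1412573/5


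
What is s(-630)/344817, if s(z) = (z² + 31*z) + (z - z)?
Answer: 41930/38313 ≈ 1.0944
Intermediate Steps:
s(z) = z² + 31*z (s(z) = (z² + 31*z) + 0 = z² + 31*z)
s(-630)/344817 = -630*(31 - 630)/344817 = -630*(-599)*(1/344817) = 377370*(1/344817) = 41930/38313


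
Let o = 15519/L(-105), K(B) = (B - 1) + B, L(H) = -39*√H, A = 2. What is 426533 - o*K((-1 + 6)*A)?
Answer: 426533 - 14041*I*√105/195 ≈ 4.2653e+5 - 737.83*I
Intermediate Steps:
K(B) = -1 + 2*B (K(B) = (-1 + B) + B = -1 + 2*B)
o = 739*I*√105/195 (o = 15519/((-39*I*√105)) = 15519*(I*√105/4095) = 739*I*√105/195 ≈ 38.833*I)
426533 - o*K((-1 + 6)*A) = 426533 - 739*I*√105/195*(-1 + 2*((-1 + 6)*2)) = 426533 - 739*I*√105/195*(-1 + 2*(5*2)) = 426533 - 739*I*√105/195*(-1 + 2*10) = 426533 - 739*I*√105/195*(-1 + 20) = 426533 - 739*I*√105/195*19 = 426533 - 14041*I*√105/195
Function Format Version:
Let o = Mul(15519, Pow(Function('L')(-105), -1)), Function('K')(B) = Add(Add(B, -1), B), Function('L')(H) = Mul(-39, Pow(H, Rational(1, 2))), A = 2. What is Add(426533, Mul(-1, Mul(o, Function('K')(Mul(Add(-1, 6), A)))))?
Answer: Add(426533, Mul(Rational(-14041, 195), I, Pow(105, Rational(1, 2)))) ≈ Add(4.2653e+5, Mul(-737.83, I))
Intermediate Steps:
Function('K')(B) = Add(-1, Mul(2, B)) (Function('K')(B) = Add(Add(-1, B), B) = Add(-1, Mul(2, B)))
o = Mul(Rational(739, 195), I, Pow(105, Rational(1, 2))) (o = Mul(15519, Pow(Mul(-39, Pow(-105, Rational(1, 2))), -1)) = Mul(15519, Pow(Mul(-39, Mul(I, Pow(105, Rational(1, 2)))), -1)) = Mul(15519, Pow(Mul(-39, I, Pow(105, Rational(1, 2))), -1)) = Mul(15519, Mul(Rational(1, 4095), I, Pow(105, Rational(1, 2)))) = Mul(Rational(739, 195), I, Pow(105, Rational(1, 2))) ≈ Mul(38.833, I))
Add(426533, Mul(-1, Mul(o, Function('K')(Mul(Add(-1, 6), A))))) = Add(426533, Mul(-1, Mul(Mul(Rational(739, 195), I, Pow(105, Rational(1, 2))), Add(-1, Mul(2, Mul(Add(-1, 6), 2)))))) = Add(426533, Mul(-1, Mul(Mul(Rational(739, 195), I, Pow(105, Rational(1, 2))), Add(-1, Mul(2, Mul(5, 2)))))) = Add(426533, Mul(-1, Mul(Mul(Rational(739, 195), I, Pow(105, Rational(1, 2))), Add(-1, Mul(2, 10))))) = Add(426533, Mul(-1, Mul(Mul(Rational(739, 195), I, Pow(105, Rational(1, 2))), Add(-1, 20)))) = Add(426533, Mul(-1, Mul(Mul(Rational(739, 195), I, Pow(105, Rational(1, 2))), 19))) = Add(426533, Mul(-1, Mul(Rational(14041, 195), I, Pow(105, Rational(1, 2))))) = Add(426533, Mul(Rational(-14041, 195), I, Pow(105, Rational(1, 2))))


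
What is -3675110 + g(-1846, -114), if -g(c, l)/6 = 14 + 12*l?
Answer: -3666986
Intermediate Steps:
g(c, l) = -84 - 72*l (g(c, l) = -6*(14 + 12*l) = -84 - 72*l)
-3675110 + g(-1846, -114) = -3675110 + (-84 - 72*(-114)) = -3675110 + (-84 + 8208) = -3675110 + 8124 = -3666986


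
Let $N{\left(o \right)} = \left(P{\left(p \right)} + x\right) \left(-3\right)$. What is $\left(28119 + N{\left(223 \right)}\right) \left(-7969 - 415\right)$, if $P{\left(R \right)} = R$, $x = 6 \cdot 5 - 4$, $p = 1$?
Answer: $-235070592$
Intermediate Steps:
$x = 26$ ($x = 30 - 4 = 26$)
$N{\left(o \right)} = -81$ ($N{\left(o \right)} = \left(1 + 26\right) \left(-3\right) = 27 \left(-3\right) = -81$)
$\left(28119 + N{\left(223 \right)}\right) \left(-7969 - 415\right) = \left(28119 - 81\right) \left(-7969 - 415\right) = 28038 \left(-8384\right) = -235070592$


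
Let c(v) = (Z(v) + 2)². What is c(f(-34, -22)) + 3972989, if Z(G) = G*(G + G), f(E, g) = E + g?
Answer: 43336065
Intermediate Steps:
Z(G) = 2*G² (Z(G) = G*(2*G) = 2*G²)
c(v) = (2 + 2*v²)² (c(v) = (2*v² + 2)² = (2 + 2*v²)²)
c(f(-34, -22)) + 3972989 = 4*(1 + (-34 - 22)²)² + 3972989 = 4*(1 + (-56)²)² + 3972989 = 4*(1 + 3136)² + 3972989 = 4*3137² + 3972989 = 4*9840769 + 3972989 = 39363076 + 3972989 = 43336065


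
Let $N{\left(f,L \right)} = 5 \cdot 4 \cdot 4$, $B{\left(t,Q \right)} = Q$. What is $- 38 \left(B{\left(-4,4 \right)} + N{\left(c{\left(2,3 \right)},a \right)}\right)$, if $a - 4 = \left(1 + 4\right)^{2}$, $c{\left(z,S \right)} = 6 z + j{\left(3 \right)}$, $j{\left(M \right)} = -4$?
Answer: $-3192$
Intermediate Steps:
$c{\left(z,S \right)} = -4 + 6 z$ ($c{\left(z,S \right)} = 6 z - 4 = -4 + 6 z$)
$a = 29$ ($a = 4 + \left(1 + 4\right)^{2} = 4 + 5^{2} = 4 + 25 = 29$)
$N{\left(f,L \right)} = 80$ ($N{\left(f,L \right)} = 20 \cdot 4 = 80$)
$- 38 \left(B{\left(-4,4 \right)} + N{\left(c{\left(2,3 \right)},a \right)}\right) = - 38 \left(4 + 80\right) = \left(-38\right) 84 = -3192$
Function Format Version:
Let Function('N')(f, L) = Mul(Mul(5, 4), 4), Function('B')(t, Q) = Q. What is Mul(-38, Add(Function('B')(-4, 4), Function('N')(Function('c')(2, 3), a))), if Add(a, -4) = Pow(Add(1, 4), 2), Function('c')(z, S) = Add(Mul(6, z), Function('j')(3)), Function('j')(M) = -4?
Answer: -3192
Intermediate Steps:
Function('c')(z, S) = Add(-4, Mul(6, z)) (Function('c')(z, S) = Add(Mul(6, z), -4) = Add(-4, Mul(6, z)))
a = 29 (a = Add(4, Pow(Add(1, 4), 2)) = Add(4, Pow(5, 2)) = Add(4, 25) = 29)
Function('N')(f, L) = 80 (Function('N')(f, L) = Mul(20, 4) = 80)
Mul(-38, Add(Function('B')(-4, 4), Function('N')(Function('c')(2, 3), a))) = Mul(-38, Add(4, 80)) = Mul(-38, 84) = -3192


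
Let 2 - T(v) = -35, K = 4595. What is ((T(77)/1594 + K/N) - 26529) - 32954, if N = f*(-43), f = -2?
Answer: -2036709990/34271 ≈ -59430.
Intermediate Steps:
T(v) = 37 (T(v) = 2 - 1*(-35) = 2 + 35 = 37)
N = 86 (N = -2*(-43) = 86)
((T(77)/1594 + K/N) - 26529) - 32954 = ((37/1594 + 4595/86) - 26529) - 32954 = (1831903/34271 - 26529) - 32954 = -907343456/34271 - 32954 = -2036709990/34271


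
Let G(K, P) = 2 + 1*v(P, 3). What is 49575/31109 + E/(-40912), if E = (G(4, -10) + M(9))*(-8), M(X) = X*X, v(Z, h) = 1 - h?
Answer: 256046379/159091426 ≈ 1.6094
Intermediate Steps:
M(X) = X**2
G(K, P) = 0 (G(K, P) = 2 + 1*(1 - 1*3) = 2 + 1*(1 - 3) = 2 + 1*(-2) = 2 - 2 = 0)
E = -648 (E = (0 + 9**2)*(-8) = (0 + 81)*(-8) = 81*(-8) = -648)
49575/31109 + E/(-40912) = 49575/31109 - 648/(-40912) = 49575*(1/31109) - 648*(-1/40912) = 49575/31109 + 81/5114 = 256046379/159091426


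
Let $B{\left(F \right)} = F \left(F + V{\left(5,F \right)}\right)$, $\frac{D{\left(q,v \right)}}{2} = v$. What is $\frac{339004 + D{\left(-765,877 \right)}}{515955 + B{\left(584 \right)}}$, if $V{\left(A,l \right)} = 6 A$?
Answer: $\frac{340758}{874531} \approx 0.38965$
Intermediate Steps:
$D{\left(q,v \right)} = 2 v$
$B{\left(F \right)} = F \left(30 + F\right)$ ($B{\left(F \right)} = F \left(F + 6 \cdot 5\right) = F \left(F + 30\right) = F \left(30 + F\right)$)
$\frac{339004 + D{\left(-765,877 \right)}}{515955 + B{\left(584 \right)}} = \frac{339004 + 2 \cdot 877}{515955 + 584 \left(30 + 584\right)} = \frac{339004 + 1754}{515955 + 584 \cdot 614} = \frac{340758}{515955 + 358576} = \frac{340758}{874531}$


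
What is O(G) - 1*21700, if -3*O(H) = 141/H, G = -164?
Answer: -3558753/164 ≈ -21700.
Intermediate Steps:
O(H) = -47/H
O(G) - 1*21700 = -47/(-164) - 1*21700 = -47*(-1/164) - 21700 = 47/164 - 21700 = -3558753/164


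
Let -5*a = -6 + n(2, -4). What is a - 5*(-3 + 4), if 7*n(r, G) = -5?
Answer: -128/35 ≈ -3.6571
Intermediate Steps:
n(r, G) = -5/7 (n(r, G) = (⅐)*(-5) = -5/7)
a = 47/35 (a = -(-6 - 5/7)/5 = -⅕*(-47/7) = 47/35 ≈ 1.3429)
a - 5*(-3 + 4) = 47/35 - 5*(-3 + 4) = 47/35 - 5*1 = 47/35 - 5 = -128/35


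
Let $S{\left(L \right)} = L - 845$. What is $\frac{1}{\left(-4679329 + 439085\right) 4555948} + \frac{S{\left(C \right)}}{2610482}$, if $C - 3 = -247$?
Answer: $- \frac{10518831324084625}{25215077896374446192} \approx -0.00041716$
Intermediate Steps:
$C = -244$ ($C = 3 - 247 = -244$)
$S{\left(L \right)} = -845 + L$
$\frac{1}{\left(-4679329 + 439085\right) 4555948} + \frac{S{\left(C \right)}}{2610482} = \frac{1}{\left(-4679329 + 439085\right) 4555948} + \frac{-845 - 244}{2610482} = \frac{1}{-4240244} \cdot \frac{1}{4555948} - \frac{1089}{2610482} = \left(- \frac{1}{4240244}\right) \frac{1}{4555948} - \frac{1089}{2610482} = - \frac{1}{19318331171312} - \frac{1089}{2610482} = - \frac{10518831324084625}{25215077896374446192}$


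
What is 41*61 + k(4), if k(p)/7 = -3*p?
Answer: 2417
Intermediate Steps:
k(p) = -21*p (k(p) = 7*(-3*p) = -21*p)
41*61 + k(4) = 41*61 - 21*4 = 2501 - 84 = 2417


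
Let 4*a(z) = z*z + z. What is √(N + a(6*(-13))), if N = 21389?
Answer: √91562/2 ≈ 151.30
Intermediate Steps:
a(z) = z/4 + z²/4 (a(z) = (z*z + z)/4 = (z² + z)/4 = (z + z²)/4 = z/4 + z²/4)
√(N + a(6*(-13))) = √(21389 + (6*(-13))*(1 + 6*(-13))/4) = √(21389 + (¼)*(-78)*(1 - 78)) = √(21389 + (¼)*(-78)*(-77)) = √(21389 + 3003/2) = √(45781/2) = √91562/2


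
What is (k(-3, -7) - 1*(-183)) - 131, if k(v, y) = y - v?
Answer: 48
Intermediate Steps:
(k(-3, -7) - 1*(-183)) - 131 = ((-7 - 1*(-3)) - 1*(-183)) - 131 = ((-7 + 3) + 183) - 131 = (-4 + 183) - 131 = 179 - 131 = 48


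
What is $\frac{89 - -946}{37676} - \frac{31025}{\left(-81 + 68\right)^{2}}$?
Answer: $- \frac{1168722985}{6367244} \approx -183.55$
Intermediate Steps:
$\frac{89 - -946}{37676} - \frac{31025}{\left(-81 + 68\right)^{2}} = \left(89 + 946\right) \frac{1}{37676} - \frac{31025}{\left(-13\right)^{2}} = 1035 \cdot \frac{1}{37676} - \frac{31025}{169} = \frac{1035}{37676} - \frac{31025}{169} = - \frac{1168722985}{6367244}$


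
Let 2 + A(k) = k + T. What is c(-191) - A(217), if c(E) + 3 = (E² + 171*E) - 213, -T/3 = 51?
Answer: 3542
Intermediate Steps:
T = -153 (T = -3*51 = -153)
A(k) = -155 + k (A(k) = -2 + (k - 153) = -2 + (-153 + k) = -155 + k)
c(E) = -216 + E² + 171*E (c(E) = -3 + ((E² + 171*E) - 213) = -3 + (-213 + E² + 171*E) = -216 + E² + 171*E)
c(-191) - A(217) = (-216 + (-191)² + 171*(-191)) - (-155 + 217) = (-216 + 36481 - 32661) - 1*62 = 3604 - 62 = 3542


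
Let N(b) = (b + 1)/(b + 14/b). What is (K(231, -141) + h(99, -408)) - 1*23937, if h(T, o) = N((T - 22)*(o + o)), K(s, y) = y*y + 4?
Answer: -1142341563356/281990017 ≈ -4051.0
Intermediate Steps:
K(s, y) = 4 + y² (K(s, y) = y² + 4 = 4 + y²)
N(b) = (1 + b)/(b + 14/b)
h(T, o) = 2*o*(1 + 2*o*(-22 + T))*(-22 + T)/(14 + 4*o²*(-22 + T)²) (h(T, o) = ((T - 22)*(o + o))*(1 + (T - 22)*(o + o))/(14 + ((T - 22)*(o + o))²) = ((-22 + T)*(2*o))*(1 + (-22 + T)*(2*o))/(14 + ((-22 + T)*(2*o))²) = (2*o*(-22 + T))*(1 + 2*o*(-22 + T))/(14 + (2*o*(-22 + T))²) = (2*o*(-22 + T))*(1 + 2*o*(-22 + T))/(14 + 4*o²*(-22 + T)²) = 2*o*(1 + 2*o*(-22 + T))*(-22 + T)/(14 + 4*o²*(-22 + T)²))
(K(231, -141) + h(99, -408)) - 1*23937 = ((4 + (-141)²) - 408*(1 + 2*(-408)*(-22 + 99))*(-22 + 99)/(7 + 2*(-408)²*(-22 + 99)²)) - 1*23937 = ((4 + 19881) - 408*(1 + 2*(-408)*77)*77/(7 + 2*166464*77²)) - 23937 = (19885 - 408*(1 - 62832)*77/(7 + 2*166464*5929)) - 23937 = (19885 - 408*(-62831)*77/(7 + 1973930112)) - 23937 = (19885 - 408*(-62831)*77/1973930119) - 23937 = (19885 - 408*1/1973930119*(-62831)*77) - 23937 = (19885 + 281985528/281990017) - 23937 = 5607653473573/281990017 - 23937 = -1142341563356/281990017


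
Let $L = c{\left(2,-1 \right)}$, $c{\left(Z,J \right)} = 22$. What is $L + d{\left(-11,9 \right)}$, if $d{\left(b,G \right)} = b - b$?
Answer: $22$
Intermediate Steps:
$L = 22$
$d{\left(b,G \right)} = 0$
$L + d{\left(-11,9 \right)} = 22 + 0 = 22$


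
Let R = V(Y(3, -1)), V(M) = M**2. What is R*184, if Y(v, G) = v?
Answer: 1656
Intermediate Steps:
R = 9 (R = 3**2 = 9)
R*184 = 9*184 = 1656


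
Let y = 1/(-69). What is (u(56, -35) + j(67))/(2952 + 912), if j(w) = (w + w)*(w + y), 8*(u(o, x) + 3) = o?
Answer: 77453/33327 ≈ 2.3240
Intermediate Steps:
y = -1/69 ≈ -0.014493
u(o, x) = -3 + o/8
j(w) = 2*w*(-1/69 + w) (j(w) = (w + w)*(w - 1/69) = (2*w)*(-1/69 + w) = 2*w*(-1/69 + w))
(u(56, -35) + j(67))/(2952 + 912) = ((-3 + (⅛)*56) + (2/69)*67*(-1 + 69*67))/(2952 + 912) = ((-3 + 7) + (2/69)*67*(-1 + 4623))/3864 = (4 + (2/69)*67*4622)*(1/3864) = (4 + 619348/69)*(1/3864) = (619624/69)*(1/3864) = 77453/33327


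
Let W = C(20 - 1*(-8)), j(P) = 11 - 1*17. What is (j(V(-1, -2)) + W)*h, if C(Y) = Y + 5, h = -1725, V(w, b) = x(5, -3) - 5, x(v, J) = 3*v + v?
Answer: -46575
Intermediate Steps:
x(v, J) = 4*v
V(w, b) = 15 (V(w, b) = 4*5 - 5 = 20 - 5 = 15)
j(P) = -6 (j(P) = 11 - 17 = -6)
C(Y) = 5 + Y
W = 33 (W = 5 + (20 - 1*(-8)) = 5 + (20 + 8) = 5 + 28 = 33)
(j(V(-1, -2)) + W)*h = (-6 + 33)*(-1725) = 27*(-1725) = -46575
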